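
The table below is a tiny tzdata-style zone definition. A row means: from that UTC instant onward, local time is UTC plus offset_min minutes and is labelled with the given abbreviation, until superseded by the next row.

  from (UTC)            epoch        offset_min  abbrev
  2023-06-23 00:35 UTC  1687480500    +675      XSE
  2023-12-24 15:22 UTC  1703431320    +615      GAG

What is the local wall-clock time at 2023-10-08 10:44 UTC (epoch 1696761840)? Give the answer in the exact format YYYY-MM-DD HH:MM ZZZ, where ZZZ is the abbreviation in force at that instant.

2023-10-08 21:59 XSE

Query: 2023-10-08 10:44 UTC
Rule 1/2 (XSE, +11:15): 2023-06-23 00:35 UTC ≤ query < 2023-12-24 15:22 UTC
10·60 + 44 + 675 = 1319 min
1319 = 0·1440 + 1319; 1319 = 21·60 + 59 → 21:59, same day
→ 2023-10-08 21:59 XSE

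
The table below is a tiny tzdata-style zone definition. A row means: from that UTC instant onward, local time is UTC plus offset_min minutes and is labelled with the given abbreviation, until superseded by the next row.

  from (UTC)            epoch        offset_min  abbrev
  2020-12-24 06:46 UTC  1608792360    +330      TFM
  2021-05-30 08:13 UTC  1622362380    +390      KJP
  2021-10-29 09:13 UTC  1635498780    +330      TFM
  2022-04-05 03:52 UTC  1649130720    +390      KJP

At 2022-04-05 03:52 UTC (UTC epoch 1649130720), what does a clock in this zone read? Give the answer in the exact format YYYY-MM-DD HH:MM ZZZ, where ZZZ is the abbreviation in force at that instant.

2022-04-05 10:22 KJP

Query: 2022-04-05 03:52 UTC
Rule 4/4 (KJP, +06:30): 2022-04-05 03:52 UTC ≤ query < +∞
3·60 + 52 + 390 = 622 min
622 = 0·1440 + 622; 622 = 10·60 + 22 → 10:22, same day
→ 2022-04-05 10:22 KJP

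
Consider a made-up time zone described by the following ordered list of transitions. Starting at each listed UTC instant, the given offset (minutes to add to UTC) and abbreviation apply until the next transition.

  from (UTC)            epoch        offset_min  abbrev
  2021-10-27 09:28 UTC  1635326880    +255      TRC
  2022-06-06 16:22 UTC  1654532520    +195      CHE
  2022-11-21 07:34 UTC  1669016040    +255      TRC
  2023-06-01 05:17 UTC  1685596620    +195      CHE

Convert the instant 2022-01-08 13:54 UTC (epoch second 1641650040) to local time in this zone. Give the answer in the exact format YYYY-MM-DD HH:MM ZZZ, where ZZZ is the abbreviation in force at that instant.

Query: 2022-01-08 13:54 UTC
Rule 1/4 (TRC, +04:15): 2021-10-27 09:28 UTC ≤ query < 2022-06-06 16:22 UTC
13·60 + 54 + 255 = 1089 min
1089 = 0·1440 + 1089; 1089 = 18·60 + 9 → 18:09, same day
→ 2022-01-08 18:09 TRC

2022-01-08 18:09 TRC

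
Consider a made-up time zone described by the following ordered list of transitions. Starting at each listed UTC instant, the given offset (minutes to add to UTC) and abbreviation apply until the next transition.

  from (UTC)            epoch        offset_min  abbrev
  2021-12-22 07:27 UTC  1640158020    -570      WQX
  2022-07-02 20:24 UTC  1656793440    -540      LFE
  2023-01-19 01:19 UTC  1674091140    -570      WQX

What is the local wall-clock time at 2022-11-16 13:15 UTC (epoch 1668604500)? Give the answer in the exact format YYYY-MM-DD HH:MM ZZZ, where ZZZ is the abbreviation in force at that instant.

2022-11-16 04:15 LFE

Query: 2022-11-16 13:15 UTC
Rule 2/3 (LFE, -09:00): 2022-07-02 20:24 UTC ≤ query < 2023-01-19 01:19 UTC
13·60 + 15 - 540 = 255 min
255 = 0·1440 + 255; 255 = 4·60 + 15 → 04:15, same day
→ 2022-11-16 04:15 LFE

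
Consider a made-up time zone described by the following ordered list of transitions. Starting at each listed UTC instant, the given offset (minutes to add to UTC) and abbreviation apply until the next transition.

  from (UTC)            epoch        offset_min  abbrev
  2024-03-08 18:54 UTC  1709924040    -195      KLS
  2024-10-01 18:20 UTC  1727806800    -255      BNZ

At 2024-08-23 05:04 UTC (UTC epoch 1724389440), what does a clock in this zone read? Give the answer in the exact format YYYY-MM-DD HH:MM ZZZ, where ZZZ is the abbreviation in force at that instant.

Query: 2024-08-23 05:04 UTC
Rule 1/2 (KLS, -03:15): 2024-03-08 18:54 UTC ≤ query < 2024-10-01 18:20 UTC
5·60 + 4 - 195 = 109 min
109 = 0·1440 + 109; 109 = 1·60 + 49 → 01:49, same day
→ 2024-08-23 01:49 KLS

2024-08-23 01:49 KLS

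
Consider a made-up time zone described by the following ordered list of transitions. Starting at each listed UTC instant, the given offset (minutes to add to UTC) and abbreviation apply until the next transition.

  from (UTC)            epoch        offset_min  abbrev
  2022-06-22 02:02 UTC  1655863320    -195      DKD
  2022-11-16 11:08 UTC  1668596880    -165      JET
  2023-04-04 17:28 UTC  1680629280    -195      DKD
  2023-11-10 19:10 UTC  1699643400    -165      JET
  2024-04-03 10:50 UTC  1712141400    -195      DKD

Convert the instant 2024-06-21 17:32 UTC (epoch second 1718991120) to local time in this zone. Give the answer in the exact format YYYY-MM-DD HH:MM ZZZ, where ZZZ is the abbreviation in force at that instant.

Query: 2024-06-21 17:32 UTC
Rule 5/5 (DKD, -03:15): 2024-04-03 10:50 UTC ≤ query < +∞
17·60 + 32 - 195 = 857 min
857 = 0·1440 + 857; 857 = 14·60 + 17 → 14:17, same day
→ 2024-06-21 14:17 DKD

2024-06-21 14:17 DKD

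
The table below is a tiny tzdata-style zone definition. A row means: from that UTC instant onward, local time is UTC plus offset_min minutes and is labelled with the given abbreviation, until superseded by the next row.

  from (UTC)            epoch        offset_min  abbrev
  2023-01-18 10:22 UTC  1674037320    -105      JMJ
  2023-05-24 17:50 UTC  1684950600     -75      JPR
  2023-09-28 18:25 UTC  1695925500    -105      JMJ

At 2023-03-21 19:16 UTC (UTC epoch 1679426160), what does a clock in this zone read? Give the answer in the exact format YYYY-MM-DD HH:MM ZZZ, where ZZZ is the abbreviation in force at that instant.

Query: 2023-03-21 19:16 UTC
Rule 1/3 (JMJ, -01:45): 2023-01-18 10:22 UTC ≤ query < 2023-05-24 17:50 UTC
19·60 + 16 - 105 = 1051 min
1051 = 0·1440 + 1051; 1051 = 17·60 + 31 → 17:31, same day
→ 2023-03-21 17:31 JMJ

2023-03-21 17:31 JMJ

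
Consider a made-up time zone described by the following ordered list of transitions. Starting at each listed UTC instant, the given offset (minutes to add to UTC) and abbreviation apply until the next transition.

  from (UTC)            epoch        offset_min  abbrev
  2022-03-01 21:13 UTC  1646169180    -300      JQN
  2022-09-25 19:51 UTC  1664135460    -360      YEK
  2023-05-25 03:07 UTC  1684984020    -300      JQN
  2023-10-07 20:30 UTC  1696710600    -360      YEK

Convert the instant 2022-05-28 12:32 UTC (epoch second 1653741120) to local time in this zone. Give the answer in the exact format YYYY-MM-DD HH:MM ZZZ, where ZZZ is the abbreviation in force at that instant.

Query: 2022-05-28 12:32 UTC
Rule 1/4 (JQN, -05:00): 2022-03-01 21:13 UTC ≤ query < 2022-09-25 19:51 UTC
12·60 + 32 - 300 = 452 min
452 = 0·1440 + 452; 452 = 7·60 + 32 → 07:32, same day
→ 2022-05-28 07:32 JQN

2022-05-28 07:32 JQN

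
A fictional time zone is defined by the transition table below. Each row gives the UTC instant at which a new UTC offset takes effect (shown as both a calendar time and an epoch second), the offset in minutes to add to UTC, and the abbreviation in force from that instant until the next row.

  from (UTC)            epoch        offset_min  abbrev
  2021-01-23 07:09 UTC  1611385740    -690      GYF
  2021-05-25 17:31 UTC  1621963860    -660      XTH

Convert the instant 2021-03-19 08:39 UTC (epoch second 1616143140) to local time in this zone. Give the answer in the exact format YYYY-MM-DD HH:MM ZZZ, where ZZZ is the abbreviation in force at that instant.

Query: 2021-03-19 08:39 UTC
Rule 1/2 (GYF, -11:30): 2021-01-23 07:09 UTC ≤ query < 2021-05-25 17:31 UTC
8·60 + 39 - 690 = -171 min
-171 = -1·1440 + 1269; 1269 = 21·60 + 9 → 21:09, 2021-03-19 - 1 day = 2021-03-18
→ 2021-03-18 21:09 GYF

2021-03-18 21:09 GYF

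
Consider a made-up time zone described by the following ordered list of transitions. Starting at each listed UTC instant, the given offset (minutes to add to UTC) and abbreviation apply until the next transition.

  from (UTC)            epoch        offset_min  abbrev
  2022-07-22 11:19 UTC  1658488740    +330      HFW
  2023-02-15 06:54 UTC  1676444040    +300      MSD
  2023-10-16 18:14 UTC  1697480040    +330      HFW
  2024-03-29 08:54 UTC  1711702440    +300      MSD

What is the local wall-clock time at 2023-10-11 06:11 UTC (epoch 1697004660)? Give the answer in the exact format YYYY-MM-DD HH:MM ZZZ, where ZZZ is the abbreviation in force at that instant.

2023-10-11 11:11 MSD

Query: 2023-10-11 06:11 UTC
Rule 2/4 (MSD, +05:00): 2023-02-15 06:54 UTC ≤ query < 2023-10-16 18:14 UTC
6·60 + 11 + 300 = 671 min
671 = 0·1440 + 671; 671 = 11·60 + 11 → 11:11, same day
→ 2023-10-11 11:11 MSD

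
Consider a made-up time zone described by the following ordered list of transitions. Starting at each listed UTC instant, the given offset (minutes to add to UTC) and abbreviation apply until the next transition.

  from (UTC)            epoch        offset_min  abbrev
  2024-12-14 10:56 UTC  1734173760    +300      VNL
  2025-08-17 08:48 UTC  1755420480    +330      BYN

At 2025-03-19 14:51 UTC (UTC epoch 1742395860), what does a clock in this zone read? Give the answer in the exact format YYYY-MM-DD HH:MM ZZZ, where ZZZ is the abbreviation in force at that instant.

Query: 2025-03-19 14:51 UTC
Rule 1/2 (VNL, +05:00): 2024-12-14 10:56 UTC ≤ query < 2025-08-17 08:48 UTC
14·60 + 51 + 300 = 1191 min
1191 = 0·1440 + 1191; 1191 = 19·60 + 51 → 19:51, same day
→ 2025-03-19 19:51 VNL

2025-03-19 19:51 VNL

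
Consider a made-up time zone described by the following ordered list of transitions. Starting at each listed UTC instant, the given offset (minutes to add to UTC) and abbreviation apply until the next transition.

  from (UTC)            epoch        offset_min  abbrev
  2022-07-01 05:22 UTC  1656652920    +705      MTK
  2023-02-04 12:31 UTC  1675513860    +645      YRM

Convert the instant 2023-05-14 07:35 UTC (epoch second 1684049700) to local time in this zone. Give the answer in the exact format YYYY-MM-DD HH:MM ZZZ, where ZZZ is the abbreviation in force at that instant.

2023-05-14 18:20 YRM

Query: 2023-05-14 07:35 UTC
Rule 2/2 (YRM, +10:45): 2023-02-04 12:31 UTC ≤ query < +∞
7·60 + 35 + 645 = 1100 min
1100 = 0·1440 + 1100; 1100 = 18·60 + 20 → 18:20, same day
→ 2023-05-14 18:20 YRM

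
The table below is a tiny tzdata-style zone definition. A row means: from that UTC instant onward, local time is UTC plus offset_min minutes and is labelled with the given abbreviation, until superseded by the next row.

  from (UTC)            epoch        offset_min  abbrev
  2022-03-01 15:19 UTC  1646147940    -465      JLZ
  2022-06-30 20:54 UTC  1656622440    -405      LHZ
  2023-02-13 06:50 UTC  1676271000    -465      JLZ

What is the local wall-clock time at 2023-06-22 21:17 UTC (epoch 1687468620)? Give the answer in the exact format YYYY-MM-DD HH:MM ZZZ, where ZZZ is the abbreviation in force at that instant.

2023-06-22 13:32 JLZ

Query: 2023-06-22 21:17 UTC
Rule 3/3 (JLZ, -07:45): 2023-02-13 06:50 UTC ≤ query < +∞
21·60 + 17 - 465 = 812 min
812 = 0·1440 + 812; 812 = 13·60 + 32 → 13:32, same day
→ 2023-06-22 13:32 JLZ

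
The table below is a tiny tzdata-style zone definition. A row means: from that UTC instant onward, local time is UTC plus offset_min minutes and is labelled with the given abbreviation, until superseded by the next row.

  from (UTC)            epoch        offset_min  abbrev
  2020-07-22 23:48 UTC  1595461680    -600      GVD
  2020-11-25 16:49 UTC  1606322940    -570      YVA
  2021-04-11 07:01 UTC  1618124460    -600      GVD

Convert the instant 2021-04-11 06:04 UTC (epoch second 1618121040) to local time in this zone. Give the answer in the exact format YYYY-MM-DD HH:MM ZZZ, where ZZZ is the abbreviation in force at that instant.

2021-04-10 20:34 YVA

Query: 2021-04-11 06:04 UTC
Rule 2/3 (YVA, -09:30): 2020-11-25 16:49 UTC ≤ query < 2021-04-11 07:01 UTC
6·60 + 4 - 570 = -206 min
-206 = -1·1440 + 1234; 1234 = 20·60 + 34 → 20:34, 2021-04-11 - 1 day = 2021-04-10
→ 2021-04-10 20:34 YVA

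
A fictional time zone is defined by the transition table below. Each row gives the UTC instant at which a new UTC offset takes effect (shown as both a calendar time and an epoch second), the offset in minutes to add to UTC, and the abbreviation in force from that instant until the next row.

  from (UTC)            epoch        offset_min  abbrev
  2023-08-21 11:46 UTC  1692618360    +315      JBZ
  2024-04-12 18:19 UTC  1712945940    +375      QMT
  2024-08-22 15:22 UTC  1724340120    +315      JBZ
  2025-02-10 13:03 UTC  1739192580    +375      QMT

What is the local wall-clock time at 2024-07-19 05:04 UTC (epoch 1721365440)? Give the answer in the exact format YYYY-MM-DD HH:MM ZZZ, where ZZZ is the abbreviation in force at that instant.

Query: 2024-07-19 05:04 UTC
Rule 2/4 (QMT, +06:15): 2024-04-12 18:19 UTC ≤ query < 2024-08-22 15:22 UTC
5·60 + 4 + 375 = 679 min
679 = 0·1440 + 679; 679 = 11·60 + 19 → 11:19, same day
→ 2024-07-19 11:19 QMT

2024-07-19 11:19 QMT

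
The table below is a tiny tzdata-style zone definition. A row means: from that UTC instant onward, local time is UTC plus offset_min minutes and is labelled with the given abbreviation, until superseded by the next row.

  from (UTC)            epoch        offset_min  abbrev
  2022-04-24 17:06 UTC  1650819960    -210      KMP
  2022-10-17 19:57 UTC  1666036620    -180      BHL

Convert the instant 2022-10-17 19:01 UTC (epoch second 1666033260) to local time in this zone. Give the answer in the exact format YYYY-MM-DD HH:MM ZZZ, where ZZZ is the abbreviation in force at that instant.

Query: 2022-10-17 19:01 UTC
Rule 1/2 (KMP, -03:30): 2022-04-24 17:06 UTC ≤ query < 2022-10-17 19:57 UTC
19·60 + 1 - 210 = 931 min
931 = 0·1440 + 931; 931 = 15·60 + 31 → 15:31, same day
→ 2022-10-17 15:31 KMP

2022-10-17 15:31 KMP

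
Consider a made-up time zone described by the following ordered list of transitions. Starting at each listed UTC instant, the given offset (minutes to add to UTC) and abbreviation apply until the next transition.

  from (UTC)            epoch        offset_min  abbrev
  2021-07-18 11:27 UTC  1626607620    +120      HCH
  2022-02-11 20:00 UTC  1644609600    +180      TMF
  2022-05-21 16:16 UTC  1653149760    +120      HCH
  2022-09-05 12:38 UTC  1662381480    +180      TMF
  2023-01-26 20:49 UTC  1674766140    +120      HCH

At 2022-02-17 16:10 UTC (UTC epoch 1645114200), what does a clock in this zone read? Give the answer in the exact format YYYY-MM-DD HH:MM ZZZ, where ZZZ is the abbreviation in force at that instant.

Query: 2022-02-17 16:10 UTC
Rule 2/5 (TMF, +03:00): 2022-02-11 20:00 UTC ≤ query < 2022-05-21 16:16 UTC
16·60 + 10 + 180 = 1150 min
1150 = 0·1440 + 1150; 1150 = 19·60 + 10 → 19:10, same day
→ 2022-02-17 19:10 TMF

2022-02-17 19:10 TMF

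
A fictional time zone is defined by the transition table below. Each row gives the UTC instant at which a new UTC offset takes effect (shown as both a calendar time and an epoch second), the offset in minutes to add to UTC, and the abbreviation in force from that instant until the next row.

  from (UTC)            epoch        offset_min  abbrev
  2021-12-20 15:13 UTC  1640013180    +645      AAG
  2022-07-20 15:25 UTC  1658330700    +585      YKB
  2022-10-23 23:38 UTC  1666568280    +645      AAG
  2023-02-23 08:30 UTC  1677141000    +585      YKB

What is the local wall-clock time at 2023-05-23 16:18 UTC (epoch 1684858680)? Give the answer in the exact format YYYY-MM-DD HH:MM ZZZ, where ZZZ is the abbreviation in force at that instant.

2023-05-24 02:03 YKB

Query: 2023-05-23 16:18 UTC
Rule 4/4 (YKB, +09:45): 2023-02-23 08:30 UTC ≤ query < +∞
16·60 + 18 + 585 = 1563 min
1563 = 1·1440 + 123; 123 = 2·60 + 3 → 02:03, 2023-05-23 + 1 day = 2023-05-24
→ 2023-05-24 02:03 YKB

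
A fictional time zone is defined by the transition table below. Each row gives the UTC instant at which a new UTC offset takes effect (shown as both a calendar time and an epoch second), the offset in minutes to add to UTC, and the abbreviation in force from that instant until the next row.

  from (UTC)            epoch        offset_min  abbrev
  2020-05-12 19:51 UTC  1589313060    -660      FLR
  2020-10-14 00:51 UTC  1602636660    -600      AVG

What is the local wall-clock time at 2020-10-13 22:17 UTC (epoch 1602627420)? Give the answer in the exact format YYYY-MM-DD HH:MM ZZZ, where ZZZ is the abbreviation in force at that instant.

2020-10-13 11:17 FLR

Query: 2020-10-13 22:17 UTC
Rule 1/2 (FLR, -11:00): 2020-05-12 19:51 UTC ≤ query < 2020-10-14 00:51 UTC
22·60 + 17 - 660 = 677 min
677 = 0·1440 + 677; 677 = 11·60 + 17 → 11:17, same day
→ 2020-10-13 11:17 FLR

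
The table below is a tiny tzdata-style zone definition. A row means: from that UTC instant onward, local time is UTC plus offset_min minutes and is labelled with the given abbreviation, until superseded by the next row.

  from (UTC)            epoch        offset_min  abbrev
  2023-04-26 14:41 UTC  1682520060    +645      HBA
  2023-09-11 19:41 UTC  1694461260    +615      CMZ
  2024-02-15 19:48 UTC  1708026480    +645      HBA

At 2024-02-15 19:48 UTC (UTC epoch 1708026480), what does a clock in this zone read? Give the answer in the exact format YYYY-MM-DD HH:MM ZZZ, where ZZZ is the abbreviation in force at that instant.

2024-02-16 06:33 HBA

Query: 2024-02-15 19:48 UTC
Rule 3/3 (HBA, +10:45): 2024-02-15 19:48 UTC ≤ query < +∞
19·60 + 48 + 645 = 1833 min
1833 = 1·1440 + 393; 393 = 6·60 + 33 → 06:33, 2024-02-15 + 1 day = 2024-02-16
→ 2024-02-16 06:33 HBA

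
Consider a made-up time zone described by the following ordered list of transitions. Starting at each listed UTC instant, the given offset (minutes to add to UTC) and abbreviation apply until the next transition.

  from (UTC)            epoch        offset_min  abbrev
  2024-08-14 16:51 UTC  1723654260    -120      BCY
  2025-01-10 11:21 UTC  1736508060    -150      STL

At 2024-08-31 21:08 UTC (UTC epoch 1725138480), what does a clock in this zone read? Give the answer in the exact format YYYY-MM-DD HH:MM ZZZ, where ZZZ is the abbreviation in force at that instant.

Query: 2024-08-31 21:08 UTC
Rule 1/2 (BCY, -02:00): 2024-08-14 16:51 UTC ≤ query < 2025-01-10 11:21 UTC
21·60 + 8 - 120 = 1148 min
1148 = 0·1440 + 1148; 1148 = 19·60 + 8 → 19:08, same day
→ 2024-08-31 19:08 BCY

2024-08-31 19:08 BCY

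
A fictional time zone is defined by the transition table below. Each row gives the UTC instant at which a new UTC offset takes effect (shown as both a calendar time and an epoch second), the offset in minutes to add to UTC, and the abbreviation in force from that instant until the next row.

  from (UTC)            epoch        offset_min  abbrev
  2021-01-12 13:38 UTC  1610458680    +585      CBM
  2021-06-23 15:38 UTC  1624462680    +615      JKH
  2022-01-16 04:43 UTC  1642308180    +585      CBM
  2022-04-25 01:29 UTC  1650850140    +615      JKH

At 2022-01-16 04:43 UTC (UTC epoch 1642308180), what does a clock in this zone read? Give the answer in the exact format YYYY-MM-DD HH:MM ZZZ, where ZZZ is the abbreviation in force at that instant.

Query: 2022-01-16 04:43 UTC
Rule 3/4 (CBM, +09:45): 2022-01-16 04:43 UTC ≤ query < 2022-04-25 01:29 UTC
4·60 + 43 + 585 = 868 min
868 = 0·1440 + 868; 868 = 14·60 + 28 → 14:28, same day
→ 2022-01-16 14:28 CBM

2022-01-16 14:28 CBM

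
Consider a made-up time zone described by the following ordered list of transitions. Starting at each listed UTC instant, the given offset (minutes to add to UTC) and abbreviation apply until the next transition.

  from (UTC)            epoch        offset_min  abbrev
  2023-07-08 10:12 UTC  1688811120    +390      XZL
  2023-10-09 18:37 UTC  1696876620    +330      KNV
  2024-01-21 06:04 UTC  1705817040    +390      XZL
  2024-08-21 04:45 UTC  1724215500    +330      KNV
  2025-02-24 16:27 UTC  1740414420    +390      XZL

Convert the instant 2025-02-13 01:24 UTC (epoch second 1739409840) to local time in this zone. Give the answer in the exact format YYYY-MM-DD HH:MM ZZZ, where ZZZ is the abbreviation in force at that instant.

2025-02-13 06:54 KNV

Query: 2025-02-13 01:24 UTC
Rule 4/5 (KNV, +05:30): 2024-08-21 04:45 UTC ≤ query < 2025-02-24 16:27 UTC
1·60 + 24 + 330 = 414 min
414 = 0·1440 + 414; 414 = 6·60 + 54 → 06:54, same day
→ 2025-02-13 06:54 KNV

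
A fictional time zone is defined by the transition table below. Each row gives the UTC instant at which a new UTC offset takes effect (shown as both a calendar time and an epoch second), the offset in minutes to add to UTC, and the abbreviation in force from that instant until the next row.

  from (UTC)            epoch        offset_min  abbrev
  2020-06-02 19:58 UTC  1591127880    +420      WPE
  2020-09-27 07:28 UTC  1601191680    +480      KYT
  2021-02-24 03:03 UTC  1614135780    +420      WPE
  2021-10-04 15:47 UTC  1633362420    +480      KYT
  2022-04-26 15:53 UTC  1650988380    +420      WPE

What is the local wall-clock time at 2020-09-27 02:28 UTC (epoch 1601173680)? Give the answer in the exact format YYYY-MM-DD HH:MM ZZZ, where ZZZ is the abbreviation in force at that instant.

Query: 2020-09-27 02:28 UTC
Rule 1/5 (WPE, +07:00): 2020-06-02 19:58 UTC ≤ query < 2020-09-27 07:28 UTC
2·60 + 28 + 420 = 568 min
568 = 0·1440 + 568; 568 = 9·60 + 28 → 09:28, same day
→ 2020-09-27 09:28 WPE

2020-09-27 09:28 WPE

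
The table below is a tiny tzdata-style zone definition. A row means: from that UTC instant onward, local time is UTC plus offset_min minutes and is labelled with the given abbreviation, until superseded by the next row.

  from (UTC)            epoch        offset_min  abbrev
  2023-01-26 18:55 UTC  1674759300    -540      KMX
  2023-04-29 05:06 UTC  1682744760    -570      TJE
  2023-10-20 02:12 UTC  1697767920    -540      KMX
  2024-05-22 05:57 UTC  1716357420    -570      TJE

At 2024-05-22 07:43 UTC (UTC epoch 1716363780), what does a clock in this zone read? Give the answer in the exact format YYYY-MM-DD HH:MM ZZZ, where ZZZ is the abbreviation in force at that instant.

Query: 2024-05-22 07:43 UTC
Rule 4/4 (TJE, -09:30): 2024-05-22 05:57 UTC ≤ query < +∞
7·60 + 43 - 570 = -107 min
-107 = -1·1440 + 1333; 1333 = 22·60 + 13 → 22:13, 2024-05-22 - 1 day = 2024-05-21
→ 2024-05-21 22:13 TJE

2024-05-21 22:13 TJE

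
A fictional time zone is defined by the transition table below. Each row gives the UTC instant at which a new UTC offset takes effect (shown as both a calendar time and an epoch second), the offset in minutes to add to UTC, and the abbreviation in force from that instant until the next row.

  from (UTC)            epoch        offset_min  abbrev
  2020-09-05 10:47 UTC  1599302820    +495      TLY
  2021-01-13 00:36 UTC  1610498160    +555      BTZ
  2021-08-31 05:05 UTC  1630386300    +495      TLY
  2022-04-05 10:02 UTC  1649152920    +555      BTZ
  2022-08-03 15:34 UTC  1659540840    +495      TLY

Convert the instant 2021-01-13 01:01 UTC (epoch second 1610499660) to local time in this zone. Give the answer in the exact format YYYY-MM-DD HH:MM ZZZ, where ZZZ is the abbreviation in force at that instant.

Query: 2021-01-13 01:01 UTC
Rule 2/5 (BTZ, +09:15): 2021-01-13 00:36 UTC ≤ query < 2021-08-31 05:05 UTC
1·60 + 1 + 555 = 616 min
616 = 0·1440 + 616; 616 = 10·60 + 16 → 10:16, same day
→ 2021-01-13 10:16 BTZ

2021-01-13 10:16 BTZ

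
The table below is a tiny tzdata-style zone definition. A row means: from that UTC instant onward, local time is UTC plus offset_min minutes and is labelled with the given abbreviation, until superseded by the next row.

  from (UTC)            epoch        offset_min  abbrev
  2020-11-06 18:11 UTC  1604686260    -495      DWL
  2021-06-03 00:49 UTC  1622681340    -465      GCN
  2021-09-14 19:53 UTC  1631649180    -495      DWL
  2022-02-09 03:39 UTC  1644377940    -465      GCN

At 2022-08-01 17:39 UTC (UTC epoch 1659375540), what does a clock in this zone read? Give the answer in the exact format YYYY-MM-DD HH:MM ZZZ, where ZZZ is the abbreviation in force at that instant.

2022-08-01 09:54 GCN

Query: 2022-08-01 17:39 UTC
Rule 4/4 (GCN, -07:45): 2022-02-09 03:39 UTC ≤ query < +∞
17·60 + 39 - 465 = 594 min
594 = 0·1440 + 594; 594 = 9·60 + 54 → 09:54, same day
→ 2022-08-01 09:54 GCN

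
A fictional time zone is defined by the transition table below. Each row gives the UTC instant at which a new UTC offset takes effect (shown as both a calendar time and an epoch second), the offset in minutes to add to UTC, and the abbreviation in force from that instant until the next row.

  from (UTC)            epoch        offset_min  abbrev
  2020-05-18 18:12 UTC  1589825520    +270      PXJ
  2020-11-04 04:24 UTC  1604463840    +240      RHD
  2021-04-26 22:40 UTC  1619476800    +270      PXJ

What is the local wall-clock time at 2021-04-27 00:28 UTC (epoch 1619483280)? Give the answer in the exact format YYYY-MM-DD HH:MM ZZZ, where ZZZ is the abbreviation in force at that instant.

2021-04-27 04:58 PXJ

Query: 2021-04-27 00:28 UTC
Rule 3/3 (PXJ, +04:30): 2021-04-26 22:40 UTC ≤ query < +∞
0·60 + 28 + 270 = 298 min
298 = 0·1440 + 298; 298 = 4·60 + 58 → 04:58, same day
→ 2021-04-27 04:58 PXJ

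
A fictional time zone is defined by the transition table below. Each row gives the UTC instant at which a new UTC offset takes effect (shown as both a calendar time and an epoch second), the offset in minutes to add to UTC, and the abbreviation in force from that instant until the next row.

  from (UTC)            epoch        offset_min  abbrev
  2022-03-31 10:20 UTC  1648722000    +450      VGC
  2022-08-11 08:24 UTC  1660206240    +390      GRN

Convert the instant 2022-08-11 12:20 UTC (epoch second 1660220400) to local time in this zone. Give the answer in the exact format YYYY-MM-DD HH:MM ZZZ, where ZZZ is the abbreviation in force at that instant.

2022-08-11 18:50 GRN

Query: 2022-08-11 12:20 UTC
Rule 2/2 (GRN, +06:30): 2022-08-11 08:24 UTC ≤ query < +∞
12·60 + 20 + 390 = 1130 min
1130 = 0·1440 + 1130; 1130 = 18·60 + 50 → 18:50, same day
→ 2022-08-11 18:50 GRN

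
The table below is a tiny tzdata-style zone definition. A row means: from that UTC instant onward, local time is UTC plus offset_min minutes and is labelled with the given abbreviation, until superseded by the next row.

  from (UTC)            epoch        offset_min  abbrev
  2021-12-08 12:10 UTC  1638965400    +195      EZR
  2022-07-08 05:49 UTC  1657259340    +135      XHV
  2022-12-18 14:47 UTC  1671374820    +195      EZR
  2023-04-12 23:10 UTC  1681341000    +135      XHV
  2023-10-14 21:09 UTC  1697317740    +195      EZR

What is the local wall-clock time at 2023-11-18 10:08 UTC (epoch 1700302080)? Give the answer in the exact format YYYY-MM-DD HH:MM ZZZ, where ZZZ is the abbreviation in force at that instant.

2023-11-18 13:23 EZR

Query: 2023-11-18 10:08 UTC
Rule 5/5 (EZR, +03:15): 2023-10-14 21:09 UTC ≤ query < +∞
10·60 + 8 + 195 = 803 min
803 = 0·1440 + 803; 803 = 13·60 + 23 → 13:23, same day
→ 2023-11-18 13:23 EZR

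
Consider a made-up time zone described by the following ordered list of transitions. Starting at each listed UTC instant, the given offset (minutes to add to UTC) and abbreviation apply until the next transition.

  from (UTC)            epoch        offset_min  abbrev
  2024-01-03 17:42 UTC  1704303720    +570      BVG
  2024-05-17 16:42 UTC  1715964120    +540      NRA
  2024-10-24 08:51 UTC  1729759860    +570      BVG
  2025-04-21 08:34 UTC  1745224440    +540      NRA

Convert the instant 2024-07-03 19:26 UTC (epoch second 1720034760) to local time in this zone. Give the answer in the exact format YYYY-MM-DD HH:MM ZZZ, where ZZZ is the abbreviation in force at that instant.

2024-07-04 04:26 NRA

Query: 2024-07-03 19:26 UTC
Rule 2/4 (NRA, +09:00): 2024-05-17 16:42 UTC ≤ query < 2024-10-24 08:51 UTC
19·60 + 26 + 540 = 1706 min
1706 = 1·1440 + 266; 266 = 4·60 + 26 → 04:26, 2024-07-03 + 1 day = 2024-07-04
→ 2024-07-04 04:26 NRA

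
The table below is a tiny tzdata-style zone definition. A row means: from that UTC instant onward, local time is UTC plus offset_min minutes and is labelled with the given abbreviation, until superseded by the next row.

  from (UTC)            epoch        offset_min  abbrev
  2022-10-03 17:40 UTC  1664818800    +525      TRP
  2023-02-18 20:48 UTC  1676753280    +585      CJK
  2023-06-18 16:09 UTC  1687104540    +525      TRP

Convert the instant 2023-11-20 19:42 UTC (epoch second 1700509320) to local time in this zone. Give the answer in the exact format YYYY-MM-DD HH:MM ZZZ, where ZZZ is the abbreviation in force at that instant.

Query: 2023-11-20 19:42 UTC
Rule 3/3 (TRP, +08:45): 2023-06-18 16:09 UTC ≤ query < +∞
19·60 + 42 + 525 = 1707 min
1707 = 1·1440 + 267; 267 = 4·60 + 27 → 04:27, 2023-11-20 + 1 day = 2023-11-21
→ 2023-11-21 04:27 TRP

2023-11-21 04:27 TRP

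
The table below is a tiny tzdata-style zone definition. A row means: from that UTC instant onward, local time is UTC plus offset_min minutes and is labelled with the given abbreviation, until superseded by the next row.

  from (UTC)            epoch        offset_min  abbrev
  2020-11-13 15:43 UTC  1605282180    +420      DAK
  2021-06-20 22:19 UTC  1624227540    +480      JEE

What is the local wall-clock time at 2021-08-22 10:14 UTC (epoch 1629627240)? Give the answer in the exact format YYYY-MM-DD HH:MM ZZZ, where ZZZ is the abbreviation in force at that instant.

2021-08-22 18:14 JEE

Query: 2021-08-22 10:14 UTC
Rule 2/2 (JEE, +08:00): 2021-06-20 22:19 UTC ≤ query < +∞
10·60 + 14 + 480 = 1094 min
1094 = 0·1440 + 1094; 1094 = 18·60 + 14 → 18:14, same day
→ 2021-08-22 18:14 JEE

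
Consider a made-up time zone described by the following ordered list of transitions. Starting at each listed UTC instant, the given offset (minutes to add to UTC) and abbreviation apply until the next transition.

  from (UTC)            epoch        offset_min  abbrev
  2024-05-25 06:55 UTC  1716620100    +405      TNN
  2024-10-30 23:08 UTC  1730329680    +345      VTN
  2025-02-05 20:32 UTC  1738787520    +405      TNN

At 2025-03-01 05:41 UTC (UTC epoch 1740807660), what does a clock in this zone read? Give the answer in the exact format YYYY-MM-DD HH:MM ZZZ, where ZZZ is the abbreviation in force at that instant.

Query: 2025-03-01 05:41 UTC
Rule 3/3 (TNN, +06:45): 2025-02-05 20:32 UTC ≤ query < +∞
5·60 + 41 + 405 = 746 min
746 = 0·1440 + 746; 746 = 12·60 + 26 → 12:26, same day
→ 2025-03-01 12:26 TNN

2025-03-01 12:26 TNN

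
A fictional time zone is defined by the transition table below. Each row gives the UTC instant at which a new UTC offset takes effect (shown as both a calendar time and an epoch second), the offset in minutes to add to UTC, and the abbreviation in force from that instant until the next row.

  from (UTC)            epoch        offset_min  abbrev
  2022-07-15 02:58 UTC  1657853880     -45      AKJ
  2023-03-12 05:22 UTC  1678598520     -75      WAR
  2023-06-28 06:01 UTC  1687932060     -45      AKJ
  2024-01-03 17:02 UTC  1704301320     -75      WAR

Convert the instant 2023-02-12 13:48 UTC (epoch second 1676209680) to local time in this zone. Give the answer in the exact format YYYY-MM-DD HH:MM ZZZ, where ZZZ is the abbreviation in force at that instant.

Query: 2023-02-12 13:48 UTC
Rule 1/4 (AKJ, -00:45): 2022-07-15 02:58 UTC ≤ query < 2023-03-12 05:22 UTC
13·60 + 48 - 45 = 783 min
783 = 0·1440 + 783; 783 = 13·60 + 3 → 13:03, same day
→ 2023-02-12 13:03 AKJ

2023-02-12 13:03 AKJ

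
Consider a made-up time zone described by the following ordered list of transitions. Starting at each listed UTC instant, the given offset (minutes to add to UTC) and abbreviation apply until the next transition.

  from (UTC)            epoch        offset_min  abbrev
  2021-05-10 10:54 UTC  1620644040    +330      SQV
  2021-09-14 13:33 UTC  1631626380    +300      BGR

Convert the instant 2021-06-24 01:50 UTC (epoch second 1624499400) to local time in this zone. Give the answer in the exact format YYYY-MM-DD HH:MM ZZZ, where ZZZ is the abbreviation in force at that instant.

Query: 2021-06-24 01:50 UTC
Rule 1/2 (SQV, +05:30): 2021-05-10 10:54 UTC ≤ query < 2021-09-14 13:33 UTC
1·60 + 50 + 330 = 440 min
440 = 0·1440 + 440; 440 = 7·60 + 20 → 07:20, same day
→ 2021-06-24 07:20 SQV

2021-06-24 07:20 SQV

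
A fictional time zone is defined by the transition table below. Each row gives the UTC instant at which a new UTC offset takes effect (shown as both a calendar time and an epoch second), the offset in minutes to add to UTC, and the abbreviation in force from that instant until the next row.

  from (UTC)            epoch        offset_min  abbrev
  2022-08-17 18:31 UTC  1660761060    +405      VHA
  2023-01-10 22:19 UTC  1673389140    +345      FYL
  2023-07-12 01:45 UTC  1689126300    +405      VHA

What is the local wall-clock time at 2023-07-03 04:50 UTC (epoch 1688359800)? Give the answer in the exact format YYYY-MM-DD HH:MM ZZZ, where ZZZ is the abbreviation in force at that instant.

2023-07-03 10:35 FYL

Query: 2023-07-03 04:50 UTC
Rule 2/3 (FYL, +05:45): 2023-01-10 22:19 UTC ≤ query < 2023-07-12 01:45 UTC
4·60 + 50 + 345 = 635 min
635 = 0·1440 + 635; 635 = 10·60 + 35 → 10:35, same day
→ 2023-07-03 10:35 FYL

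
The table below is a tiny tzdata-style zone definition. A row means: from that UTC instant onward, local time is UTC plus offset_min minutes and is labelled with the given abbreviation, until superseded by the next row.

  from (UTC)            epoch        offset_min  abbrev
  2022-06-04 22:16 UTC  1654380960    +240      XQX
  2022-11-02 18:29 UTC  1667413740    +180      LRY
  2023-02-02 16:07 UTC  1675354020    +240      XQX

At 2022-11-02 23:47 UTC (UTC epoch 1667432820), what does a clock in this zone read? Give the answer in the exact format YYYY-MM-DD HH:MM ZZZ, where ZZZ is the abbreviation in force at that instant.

2022-11-03 02:47 LRY

Query: 2022-11-02 23:47 UTC
Rule 2/3 (LRY, +03:00): 2022-11-02 18:29 UTC ≤ query < 2023-02-02 16:07 UTC
23·60 + 47 + 180 = 1607 min
1607 = 1·1440 + 167; 167 = 2·60 + 47 → 02:47, 2022-11-02 + 1 day = 2022-11-03
→ 2022-11-03 02:47 LRY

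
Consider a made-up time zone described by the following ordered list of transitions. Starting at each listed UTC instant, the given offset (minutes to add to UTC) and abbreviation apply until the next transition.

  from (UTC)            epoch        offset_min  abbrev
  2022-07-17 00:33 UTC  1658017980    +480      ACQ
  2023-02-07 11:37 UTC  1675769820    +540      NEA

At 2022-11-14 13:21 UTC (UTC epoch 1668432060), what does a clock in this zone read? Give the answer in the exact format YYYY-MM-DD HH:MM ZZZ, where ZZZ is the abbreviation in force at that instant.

2022-11-14 21:21 ACQ

Query: 2022-11-14 13:21 UTC
Rule 1/2 (ACQ, +08:00): 2022-07-17 00:33 UTC ≤ query < 2023-02-07 11:37 UTC
13·60 + 21 + 480 = 1281 min
1281 = 0·1440 + 1281; 1281 = 21·60 + 21 → 21:21, same day
→ 2022-11-14 21:21 ACQ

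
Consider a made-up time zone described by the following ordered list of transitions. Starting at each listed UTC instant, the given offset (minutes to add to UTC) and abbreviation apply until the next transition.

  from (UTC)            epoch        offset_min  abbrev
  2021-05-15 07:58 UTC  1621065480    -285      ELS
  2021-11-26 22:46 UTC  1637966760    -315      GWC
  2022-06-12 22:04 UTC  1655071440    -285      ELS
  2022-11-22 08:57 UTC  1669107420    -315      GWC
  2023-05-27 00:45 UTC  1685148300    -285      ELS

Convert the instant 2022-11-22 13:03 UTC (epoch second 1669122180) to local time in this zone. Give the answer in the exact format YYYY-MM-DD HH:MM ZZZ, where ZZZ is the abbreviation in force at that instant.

Query: 2022-11-22 13:03 UTC
Rule 4/5 (GWC, -05:15): 2022-11-22 08:57 UTC ≤ query < 2023-05-27 00:45 UTC
13·60 + 3 - 315 = 468 min
468 = 0·1440 + 468; 468 = 7·60 + 48 → 07:48, same day
→ 2022-11-22 07:48 GWC

2022-11-22 07:48 GWC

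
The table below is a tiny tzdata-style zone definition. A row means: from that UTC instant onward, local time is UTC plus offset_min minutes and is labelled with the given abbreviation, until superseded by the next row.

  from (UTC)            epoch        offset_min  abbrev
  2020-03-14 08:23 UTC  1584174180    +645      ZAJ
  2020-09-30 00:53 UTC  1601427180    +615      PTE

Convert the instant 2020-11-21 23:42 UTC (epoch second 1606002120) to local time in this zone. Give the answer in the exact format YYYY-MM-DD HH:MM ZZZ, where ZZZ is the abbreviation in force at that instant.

Query: 2020-11-21 23:42 UTC
Rule 2/2 (PTE, +10:15): 2020-09-30 00:53 UTC ≤ query < +∞
23·60 + 42 + 615 = 2037 min
2037 = 1·1440 + 597; 597 = 9·60 + 57 → 09:57, 2020-11-21 + 1 day = 2020-11-22
→ 2020-11-22 09:57 PTE

2020-11-22 09:57 PTE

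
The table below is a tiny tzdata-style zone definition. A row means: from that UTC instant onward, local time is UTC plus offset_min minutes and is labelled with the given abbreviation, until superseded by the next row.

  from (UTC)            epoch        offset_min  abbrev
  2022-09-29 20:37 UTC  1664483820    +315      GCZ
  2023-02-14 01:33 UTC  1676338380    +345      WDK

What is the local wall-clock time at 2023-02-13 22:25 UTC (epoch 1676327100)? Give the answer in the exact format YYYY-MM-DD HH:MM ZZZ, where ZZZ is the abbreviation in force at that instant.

2023-02-14 03:40 GCZ

Query: 2023-02-13 22:25 UTC
Rule 1/2 (GCZ, +05:15): 2022-09-29 20:37 UTC ≤ query < 2023-02-14 01:33 UTC
22·60 + 25 + 315 = 1660 min
1660 = 1·1440 + 220; 220 = 3·60 + 40 → 03:40, 2023-02-13 + 1 day = 2023-02-14
→ 2023-02-14 03:40 GCZ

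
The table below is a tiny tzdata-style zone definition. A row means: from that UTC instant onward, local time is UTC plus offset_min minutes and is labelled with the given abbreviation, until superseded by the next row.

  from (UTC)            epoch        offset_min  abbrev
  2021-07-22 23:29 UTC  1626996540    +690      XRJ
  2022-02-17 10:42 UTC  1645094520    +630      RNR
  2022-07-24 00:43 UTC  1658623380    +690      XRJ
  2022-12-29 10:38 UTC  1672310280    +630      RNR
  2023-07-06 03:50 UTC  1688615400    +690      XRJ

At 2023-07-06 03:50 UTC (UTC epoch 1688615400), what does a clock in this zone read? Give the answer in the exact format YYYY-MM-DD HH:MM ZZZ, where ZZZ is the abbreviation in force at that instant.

Query: 2023-07-06 03:50 UTC
Rule 5/5 (XRJ, +11:30): 2023-07-06 03:50 UTC ≤ query < +∞
3·60 + 50 + 690 = 920 min
920 = 0·1440 + 920; 920 = 15·60 + 20 → 15:20, same day
→ 2023-07-06 15:20 XRJ

2023-07-06 15:20 XRJ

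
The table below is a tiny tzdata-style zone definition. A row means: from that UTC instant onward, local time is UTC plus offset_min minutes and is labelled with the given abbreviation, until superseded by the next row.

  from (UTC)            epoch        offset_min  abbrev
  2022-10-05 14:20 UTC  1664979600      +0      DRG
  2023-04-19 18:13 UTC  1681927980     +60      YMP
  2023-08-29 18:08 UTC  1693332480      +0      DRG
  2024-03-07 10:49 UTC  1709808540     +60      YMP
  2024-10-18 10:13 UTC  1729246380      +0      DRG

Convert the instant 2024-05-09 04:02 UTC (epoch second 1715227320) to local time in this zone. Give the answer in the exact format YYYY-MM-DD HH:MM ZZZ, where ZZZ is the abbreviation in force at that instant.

2024-05-09 05:02 YMP

Query: 2024-05-09 04:02 UTC
Rule 4/5 (YMP, +01:00): 2024-03-07 10:49 UTC ≤ query < 2024-10-18 10:13 UTC
4·60 + 2 + 60 = 302 min
302 = 0·1440 + 302; 302 = 5·60 + 2 → 05:02, same day
→ 2024-05-09 05:02 YMP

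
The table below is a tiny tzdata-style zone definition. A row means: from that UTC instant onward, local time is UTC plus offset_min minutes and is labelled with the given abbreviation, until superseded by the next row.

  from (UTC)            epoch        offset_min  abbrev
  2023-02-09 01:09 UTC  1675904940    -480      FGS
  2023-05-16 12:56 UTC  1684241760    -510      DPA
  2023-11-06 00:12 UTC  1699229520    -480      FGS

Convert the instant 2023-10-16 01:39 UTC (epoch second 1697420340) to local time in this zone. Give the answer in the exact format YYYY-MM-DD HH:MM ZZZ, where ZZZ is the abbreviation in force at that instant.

Query: 2023-10-16 01:39 UTC
Rule 2/3 (DPA, -08:30): 2023-05-16 12:56 UTC ≤ query < 2023-11-06 00:12 UTC
1·60 + 39 - 510 = -411 min
-411 = -1·1440 + 1029; 1029 = 17·60 + 9 → 17:09, 2023-10-16 - 1 day = 2023-10-15
→ 2023-10-15 17:09 DPA

2023-10-15 17:09 DPA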